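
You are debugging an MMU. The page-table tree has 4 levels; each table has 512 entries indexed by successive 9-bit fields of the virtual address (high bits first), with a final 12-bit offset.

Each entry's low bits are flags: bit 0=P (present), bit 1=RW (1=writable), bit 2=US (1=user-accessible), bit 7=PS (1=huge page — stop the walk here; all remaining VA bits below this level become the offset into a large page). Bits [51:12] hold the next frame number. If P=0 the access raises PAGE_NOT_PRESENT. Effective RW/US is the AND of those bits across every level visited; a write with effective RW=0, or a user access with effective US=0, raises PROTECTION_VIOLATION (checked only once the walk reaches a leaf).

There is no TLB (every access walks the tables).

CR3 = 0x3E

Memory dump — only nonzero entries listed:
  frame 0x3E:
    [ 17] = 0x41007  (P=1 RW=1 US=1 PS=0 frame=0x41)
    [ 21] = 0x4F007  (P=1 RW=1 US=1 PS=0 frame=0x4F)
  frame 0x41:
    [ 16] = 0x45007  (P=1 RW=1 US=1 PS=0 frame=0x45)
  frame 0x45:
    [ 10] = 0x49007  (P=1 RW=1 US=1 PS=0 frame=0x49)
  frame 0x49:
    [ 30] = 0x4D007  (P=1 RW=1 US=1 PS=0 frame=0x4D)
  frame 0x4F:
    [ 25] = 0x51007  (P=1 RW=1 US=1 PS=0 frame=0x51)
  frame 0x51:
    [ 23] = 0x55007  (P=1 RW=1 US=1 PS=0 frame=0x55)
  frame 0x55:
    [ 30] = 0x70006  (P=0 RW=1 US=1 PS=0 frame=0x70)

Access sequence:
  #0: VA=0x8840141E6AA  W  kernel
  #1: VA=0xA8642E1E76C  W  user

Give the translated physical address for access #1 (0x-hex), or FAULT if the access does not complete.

Per-access translation:
#0 VA=0x8840141E6AA (w,kernel):
  [0] read 0x3E idx=17: raw=0x41007 flags P=1 W=1 U=1 S=0
  [1] read 0x41 idx=16: raw=0x45007 flags P=1 W=1 U=1 S=0
  [2] read 0x45 idx=10: raw=0x49007 flags P=1 W=1 U=1 S=0
  [3] read 0x49 idx=30: raw=0x4D007 flags P=1 W=1 U=1 S=0
  ✓ 0x4D6AA  — 4 lookups
#1 VA=0xA8642E1E76C (w,user):
  [0] read 0x3E idx=21: raw=0x4F007 flags P=1 W=1 U=1 S=0
  [1] read 0x4F idx=25: raw=0x51007 flags P=1 W=1 U=1 S=0
  [2] read 0x51 idx=23: raw=0x55007 flags P=1 W=1 U=1 S=0
  [3] read 0x55 idx=30: raw=0x70006 flags P=0 W=1 U=1 S=0
  ⇒ fault: PAGE_NOT_PRESENT  — 4 lookups

Access #1 PA: FAULT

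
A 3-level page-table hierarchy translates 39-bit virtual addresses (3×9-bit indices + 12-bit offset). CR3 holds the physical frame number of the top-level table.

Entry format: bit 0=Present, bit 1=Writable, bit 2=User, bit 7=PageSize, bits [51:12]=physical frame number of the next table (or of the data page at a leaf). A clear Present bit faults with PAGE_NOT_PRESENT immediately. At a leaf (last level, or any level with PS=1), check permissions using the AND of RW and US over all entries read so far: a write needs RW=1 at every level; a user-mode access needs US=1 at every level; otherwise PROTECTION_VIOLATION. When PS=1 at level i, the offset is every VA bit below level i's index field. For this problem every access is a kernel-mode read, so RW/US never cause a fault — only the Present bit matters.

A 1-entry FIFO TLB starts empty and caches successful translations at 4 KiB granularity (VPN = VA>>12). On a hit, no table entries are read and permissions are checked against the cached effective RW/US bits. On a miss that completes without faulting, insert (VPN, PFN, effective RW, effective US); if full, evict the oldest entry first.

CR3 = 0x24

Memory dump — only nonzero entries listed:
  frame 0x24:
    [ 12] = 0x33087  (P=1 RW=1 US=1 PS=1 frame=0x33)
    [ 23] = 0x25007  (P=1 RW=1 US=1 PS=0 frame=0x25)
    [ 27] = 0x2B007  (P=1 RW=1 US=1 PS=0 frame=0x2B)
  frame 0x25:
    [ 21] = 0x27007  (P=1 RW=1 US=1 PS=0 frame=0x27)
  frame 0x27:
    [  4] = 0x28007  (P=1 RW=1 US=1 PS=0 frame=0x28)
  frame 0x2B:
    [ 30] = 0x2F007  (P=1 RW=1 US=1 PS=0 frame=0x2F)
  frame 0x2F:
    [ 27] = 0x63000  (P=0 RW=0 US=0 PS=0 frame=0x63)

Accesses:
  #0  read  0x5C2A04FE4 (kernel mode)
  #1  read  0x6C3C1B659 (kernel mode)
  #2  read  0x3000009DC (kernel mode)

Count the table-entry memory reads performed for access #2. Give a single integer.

Per-access translation:
#0 VA=0x5C2A04FE4 (r,kernel):
  lvl0: tbl 0x24, slot 23 ⇒ 0x25007 (P1/RW1/US1/PS0)
  lvl1: tbl 0x25, slot 21 ⇒ 0x27007 (P1/RW1/US1/PS0)
  lvl2: tbl 0x27, slot 4 ⇒ 0x28007 (P1/RW1/US1/PS0)
  ⇒ phys 0x28FE4  [3 reads]
#1 VA=0x6C3C1B659 (r,kernel):
  lvl0: tbl 0x24, slot 27 ⇒ 0x2B007 (P1/RW1/US1/PS0)
  lvl1: tbl 0x2B, slot 30 ⇒ 0x2F007 (P1/RW1/US1/PS0)
  lvl2: tbl 0x2F, slot 27 ⇒ 0x63000 (P0/RW0/US0/PS0)
  ✗ PAGE_NOT_PRESENT  [3 reads]
#2 VA=0x3000009DC (r,kernel):
  lvl0: tbl 0x24, slot 12 ⇒ 0x33087 (P1/RW1/US1/PS1)
  ⇒ phys 0x339DC (huge @L0)  [1 reads]

Entries read for #2: 1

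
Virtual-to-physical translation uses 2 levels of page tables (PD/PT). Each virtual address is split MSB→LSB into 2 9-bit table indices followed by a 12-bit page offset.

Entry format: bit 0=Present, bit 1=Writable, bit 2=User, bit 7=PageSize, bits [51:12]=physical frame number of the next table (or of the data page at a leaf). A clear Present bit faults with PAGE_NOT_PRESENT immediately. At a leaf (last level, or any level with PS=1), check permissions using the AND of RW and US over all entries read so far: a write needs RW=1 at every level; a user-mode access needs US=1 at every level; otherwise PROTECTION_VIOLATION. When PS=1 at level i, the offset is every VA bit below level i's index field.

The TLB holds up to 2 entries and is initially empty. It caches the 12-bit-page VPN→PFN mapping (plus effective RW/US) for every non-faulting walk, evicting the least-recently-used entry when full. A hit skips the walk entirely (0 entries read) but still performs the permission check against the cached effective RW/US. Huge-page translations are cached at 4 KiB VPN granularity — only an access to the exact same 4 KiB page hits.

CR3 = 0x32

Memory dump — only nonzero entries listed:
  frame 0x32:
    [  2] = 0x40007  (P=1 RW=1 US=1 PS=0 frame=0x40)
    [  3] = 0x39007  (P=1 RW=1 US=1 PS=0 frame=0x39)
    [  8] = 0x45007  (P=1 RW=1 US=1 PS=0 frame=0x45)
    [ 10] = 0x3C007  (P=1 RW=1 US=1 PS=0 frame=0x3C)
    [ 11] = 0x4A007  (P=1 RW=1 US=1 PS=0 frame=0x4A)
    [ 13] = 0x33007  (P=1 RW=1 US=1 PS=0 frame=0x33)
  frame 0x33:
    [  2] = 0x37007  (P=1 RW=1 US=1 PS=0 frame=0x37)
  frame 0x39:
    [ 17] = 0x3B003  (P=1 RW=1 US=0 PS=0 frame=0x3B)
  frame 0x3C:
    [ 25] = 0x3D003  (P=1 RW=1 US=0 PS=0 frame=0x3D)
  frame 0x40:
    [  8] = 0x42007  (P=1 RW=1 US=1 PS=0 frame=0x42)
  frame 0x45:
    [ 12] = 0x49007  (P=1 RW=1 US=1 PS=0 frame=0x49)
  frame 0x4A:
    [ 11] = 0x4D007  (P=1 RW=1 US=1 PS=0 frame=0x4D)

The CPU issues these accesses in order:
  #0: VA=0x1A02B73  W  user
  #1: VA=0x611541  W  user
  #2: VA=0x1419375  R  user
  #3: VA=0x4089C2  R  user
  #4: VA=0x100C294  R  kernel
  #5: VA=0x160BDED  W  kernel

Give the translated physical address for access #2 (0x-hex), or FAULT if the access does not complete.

Walk each access:
#0 VA=0x1A02B73 (w,user):
  L0: frame=0x32 idx=13 entry=0x33007 [P=1 RW=1 US=1 PS=0]
  L1: frame=0x33 idx=2 entry=0x37007 [P=1 RW=1 US=1 PS=0]
  ⇒ phys 0x37B73  [2 reads]
#1 VA=0x611541 (w,user):
  L0: frame=0x32 idx=3 entry=0x39007 [P=1 RW=1 US=1 PS=0]
  L1: frame=0x39 idx=17 entry=0x3B003 [P=1 RW=1 US=0 PS=0]
  ⇒ fault: PROTECTION_VIOLATION  — 2 lookups
#2 VA=0x1419375 (r,user):
  L0: frame=0x32 idx=10 entry=0x3C007 [P=1 RW=1 US=1 PS=0]
  L1: frame=0x3C idx=25 entry=0x3D003 [P=1 RW=1 US=0 PS=0]
  ⇒ fault: PROTECTION_VIOLATION  — 2 lookups
#3 VA=0x4089C2 (r,user):
  L0: frame=0x32 idx=2 entry=0x40007 [P=1 RW=1 US=1 PS=0]
  L1: frame=0x40 idx=8 entry=0x42007 [P=1 RW=1 US=1 PS=0]
  ⇒ phys 0x429C2  [2 reads]
#4 VA=0x100C294 (r,kernel):
  L0: frame=0x32 idx=8 entry=0x45007 [P=1 RW=1 US=1 PS=0]
  L1: frame=0x45 idx=12 entry=0x49007 [P=1 RW=1 US=1 PS=0]
  ⇒ phys 0x49294  [2 reads]
#5 VA=0x160BDED (w,kernel):
  L0: frame=0x32 idx=11 entry=0x4A007 [P=1 RW=1 US=1 PS=0]
  L1: frame=0x4A idx=11 entry=0x4D007 [P=1 RW=1 US=1 PS=0]
  ⇒ phys 0x4DDED  [2 reads]

Access #2 PA: FAULT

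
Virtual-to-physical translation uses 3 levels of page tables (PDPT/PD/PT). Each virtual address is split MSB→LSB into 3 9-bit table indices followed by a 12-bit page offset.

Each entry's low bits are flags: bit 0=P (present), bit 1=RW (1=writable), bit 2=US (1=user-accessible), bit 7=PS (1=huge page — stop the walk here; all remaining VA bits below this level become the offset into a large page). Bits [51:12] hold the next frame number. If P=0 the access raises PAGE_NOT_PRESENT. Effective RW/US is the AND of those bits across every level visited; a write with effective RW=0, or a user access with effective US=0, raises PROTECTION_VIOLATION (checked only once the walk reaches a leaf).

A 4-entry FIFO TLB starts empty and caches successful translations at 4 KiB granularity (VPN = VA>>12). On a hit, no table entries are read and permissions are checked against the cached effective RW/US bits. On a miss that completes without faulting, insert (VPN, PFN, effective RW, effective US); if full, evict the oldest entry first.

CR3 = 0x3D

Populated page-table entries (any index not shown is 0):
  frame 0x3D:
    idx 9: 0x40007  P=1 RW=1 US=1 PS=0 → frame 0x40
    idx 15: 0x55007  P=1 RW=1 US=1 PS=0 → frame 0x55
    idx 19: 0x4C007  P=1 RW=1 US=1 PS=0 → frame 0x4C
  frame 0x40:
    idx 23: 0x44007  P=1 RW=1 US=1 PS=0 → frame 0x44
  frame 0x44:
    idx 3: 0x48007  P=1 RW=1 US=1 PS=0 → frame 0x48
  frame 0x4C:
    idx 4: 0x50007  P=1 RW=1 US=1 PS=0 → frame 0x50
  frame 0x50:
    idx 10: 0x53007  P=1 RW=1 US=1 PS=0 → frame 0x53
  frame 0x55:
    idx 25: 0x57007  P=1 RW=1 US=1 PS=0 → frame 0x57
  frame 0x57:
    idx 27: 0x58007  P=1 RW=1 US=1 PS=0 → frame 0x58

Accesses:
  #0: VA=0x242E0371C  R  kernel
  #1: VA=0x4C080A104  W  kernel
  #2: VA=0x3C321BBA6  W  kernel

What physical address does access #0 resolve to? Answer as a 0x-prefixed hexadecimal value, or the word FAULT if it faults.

Per-access translation:
#0 VA=0x242E0371C (r,kernel):
  L0 @0x3D[9] → 0x40007  P=1,RW=1,US=1,PS=0
  L1 @0x40[23] → 0x44007  P=1,RW=1,US=1,PS=0
  L2 @0x44[3] → 0x48007  P=1,RW=1,US=1,PS=0
  ✓ 0x4871C  — 3 lookups
#1 VA=0x4C080A104 (w,kernel):
  L0 @0x3D[19] → 0x4C007  P=1,RW=1,US=1,PS=0
  L1 @0x4C[4] → 0x50007  P=1,RW=1,US=1,PS=0
  L2 @0x50[10] → 0x53007  P=1,RW=1,US=1,PS=0
  ✓ 0x53104  — 3 lookups
#2 VA=0x3C321BBA6 (w,kernel):
  L0 @0x3D[15] → 0x55007  P=1,RW=1,US=1,PS=0
  L1 @0x55[25] → 0x57007  P=1,RW=1,US=1,PS=0
  L2 @0x57[27] → 0x58007  P=1,RW=1,US=1,PS=0
  ✓ 0x58BA6  — 3 lookups

Access #0 PA: 0x4871C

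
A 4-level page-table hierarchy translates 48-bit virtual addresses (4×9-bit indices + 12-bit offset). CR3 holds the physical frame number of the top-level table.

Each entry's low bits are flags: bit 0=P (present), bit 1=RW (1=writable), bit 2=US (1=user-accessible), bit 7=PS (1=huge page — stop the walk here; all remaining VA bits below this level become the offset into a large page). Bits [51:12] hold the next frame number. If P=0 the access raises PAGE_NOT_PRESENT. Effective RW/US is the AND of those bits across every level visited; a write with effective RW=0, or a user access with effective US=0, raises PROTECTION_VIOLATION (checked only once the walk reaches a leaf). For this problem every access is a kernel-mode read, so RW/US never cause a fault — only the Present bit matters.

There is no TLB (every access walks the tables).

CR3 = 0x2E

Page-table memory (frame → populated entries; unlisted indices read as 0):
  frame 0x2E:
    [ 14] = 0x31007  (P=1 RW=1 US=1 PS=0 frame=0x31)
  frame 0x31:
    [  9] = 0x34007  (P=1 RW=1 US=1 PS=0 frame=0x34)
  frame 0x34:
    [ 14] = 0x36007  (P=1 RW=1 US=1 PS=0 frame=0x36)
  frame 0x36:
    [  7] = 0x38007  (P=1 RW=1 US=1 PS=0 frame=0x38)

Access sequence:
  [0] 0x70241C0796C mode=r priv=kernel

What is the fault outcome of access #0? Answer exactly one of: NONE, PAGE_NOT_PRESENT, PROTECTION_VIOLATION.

Trace:
#0 VA=0x70241C0796C (r,kernel):
  lvl0: tbl 0x2E, slot 14 ⇒ 0x31007 (P1/RW1/US1/PS0)
  lvl1: tbl 0x31, slot 9 ⇒ 0x34007 (P1/RW1/US1/PS0)
  lvl2: tbl 0x34, slot 14 ⇒ 0x36007 (P1/RW1/US1/PS0)
  lvl3: tbl 0x36, slot 7 ⇒ 0x38007 (P1/RW1/US1/PS0)
  → PA=0x3896C  (4 entries read)

Access #0 fault: NONE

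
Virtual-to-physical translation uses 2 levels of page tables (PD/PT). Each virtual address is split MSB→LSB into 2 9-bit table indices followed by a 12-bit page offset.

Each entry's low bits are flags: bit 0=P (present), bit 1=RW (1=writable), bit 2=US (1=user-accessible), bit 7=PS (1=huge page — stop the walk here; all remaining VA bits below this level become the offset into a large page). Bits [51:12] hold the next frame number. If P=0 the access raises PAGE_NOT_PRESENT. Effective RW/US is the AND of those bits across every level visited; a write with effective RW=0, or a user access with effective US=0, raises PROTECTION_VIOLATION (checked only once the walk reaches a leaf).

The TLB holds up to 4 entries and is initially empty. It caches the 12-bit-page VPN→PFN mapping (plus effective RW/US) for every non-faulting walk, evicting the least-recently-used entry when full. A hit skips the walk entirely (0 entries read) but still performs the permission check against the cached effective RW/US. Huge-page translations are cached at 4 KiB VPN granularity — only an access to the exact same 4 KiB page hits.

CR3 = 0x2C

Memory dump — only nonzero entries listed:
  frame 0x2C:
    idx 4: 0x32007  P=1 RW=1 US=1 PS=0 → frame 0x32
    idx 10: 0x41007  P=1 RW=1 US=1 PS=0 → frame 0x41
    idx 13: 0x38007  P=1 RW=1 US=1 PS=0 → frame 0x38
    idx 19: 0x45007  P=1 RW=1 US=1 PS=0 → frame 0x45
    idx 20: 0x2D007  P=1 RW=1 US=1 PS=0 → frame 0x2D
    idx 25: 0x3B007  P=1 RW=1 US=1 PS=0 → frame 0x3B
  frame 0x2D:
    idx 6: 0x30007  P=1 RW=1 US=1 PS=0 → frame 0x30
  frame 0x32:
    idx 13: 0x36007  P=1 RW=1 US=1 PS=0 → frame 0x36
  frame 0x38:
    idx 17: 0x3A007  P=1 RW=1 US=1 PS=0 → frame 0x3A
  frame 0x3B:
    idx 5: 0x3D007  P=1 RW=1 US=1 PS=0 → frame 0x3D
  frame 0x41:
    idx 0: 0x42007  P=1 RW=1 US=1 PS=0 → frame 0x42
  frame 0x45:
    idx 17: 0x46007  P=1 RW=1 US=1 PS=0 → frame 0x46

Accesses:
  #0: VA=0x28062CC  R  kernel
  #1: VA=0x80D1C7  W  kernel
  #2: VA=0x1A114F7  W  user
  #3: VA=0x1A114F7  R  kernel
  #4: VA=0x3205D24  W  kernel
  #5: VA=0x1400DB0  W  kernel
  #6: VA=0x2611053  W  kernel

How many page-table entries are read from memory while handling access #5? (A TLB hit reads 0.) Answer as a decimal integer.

Walk each access:
#0 VA=0x28062CC (r,kernel):
  L0: frame=0x2C idx=20 entry=0x2D007 [P=1 RW=1 US=1 PS=0]
  L1: frame=0x2D idx=6 entry=0x30007 [P=1 RW=1 US=1 PS=0]
  ⇒ phys 0x302CC  [2 reads]
#1 VA=0x80D1C7 (w,kernel):
  L0: frame=0x2C idx=4 entry=0x32007 [P=1 RW=1 US=1 PS=0]
  L1: frame=0x32 idx=13 entry=0x36007 [P=1 RW=1 US=1 PS=0]
  ⇒ phys 0x361C7  [2 reads]
#2 VA=0x1A114F7 (w,user):
  L0: frame=0x2C idx=13 entry=0x38007 [P=1 RW=1 US=1 PS=0]
  L1: frame=0x38 idx=17 entry=0x3A007 [P=1 RW=1 US=1 PS=0]
  ⇒ phys 0x3A4F7  [2 reads]
#3 VA=0x1A114F7 (r,kernel):
  TLB hit vpn=0x1A11 → PA=0x3A4F7
#4 VA=0x3205D24 (w,kernel):
  L0: frame=0x2C idx=25 entry=0x3B007 [P=1 RW=1 US=1 PS=0]
  L1: frame=0x3B idx=5 entry=0x3D007 [P=1 RW=1 US=1 PS=0]
  ⇒ phys 0x3DD24  [2 reads]
#5 VA=0x1400DB0 (w,kernel):
  L0: frame=0x2C idx=10 entry=0x41007 [P=1 RW=1 US=1 PS=0]
  L1: frame=0x41 idx=0 entry=0x42007 [P=1 RW=1 US=1 PS=0]
  ⇒ phys 0x42DB0  [2 reads]
#6 VA=0x2611053 (w,kernel):
  L0: frame=0x2C idx=19 entry=0x45007 [P=1 RW=1 US=1 PS=0]
  L1: frame=0x45 idx=17 entry=0x46007 [P=1 RW=1 US=1 PS=0]
  ⇒ phys 0x46053  [2 reads]

Entries read for #5: 2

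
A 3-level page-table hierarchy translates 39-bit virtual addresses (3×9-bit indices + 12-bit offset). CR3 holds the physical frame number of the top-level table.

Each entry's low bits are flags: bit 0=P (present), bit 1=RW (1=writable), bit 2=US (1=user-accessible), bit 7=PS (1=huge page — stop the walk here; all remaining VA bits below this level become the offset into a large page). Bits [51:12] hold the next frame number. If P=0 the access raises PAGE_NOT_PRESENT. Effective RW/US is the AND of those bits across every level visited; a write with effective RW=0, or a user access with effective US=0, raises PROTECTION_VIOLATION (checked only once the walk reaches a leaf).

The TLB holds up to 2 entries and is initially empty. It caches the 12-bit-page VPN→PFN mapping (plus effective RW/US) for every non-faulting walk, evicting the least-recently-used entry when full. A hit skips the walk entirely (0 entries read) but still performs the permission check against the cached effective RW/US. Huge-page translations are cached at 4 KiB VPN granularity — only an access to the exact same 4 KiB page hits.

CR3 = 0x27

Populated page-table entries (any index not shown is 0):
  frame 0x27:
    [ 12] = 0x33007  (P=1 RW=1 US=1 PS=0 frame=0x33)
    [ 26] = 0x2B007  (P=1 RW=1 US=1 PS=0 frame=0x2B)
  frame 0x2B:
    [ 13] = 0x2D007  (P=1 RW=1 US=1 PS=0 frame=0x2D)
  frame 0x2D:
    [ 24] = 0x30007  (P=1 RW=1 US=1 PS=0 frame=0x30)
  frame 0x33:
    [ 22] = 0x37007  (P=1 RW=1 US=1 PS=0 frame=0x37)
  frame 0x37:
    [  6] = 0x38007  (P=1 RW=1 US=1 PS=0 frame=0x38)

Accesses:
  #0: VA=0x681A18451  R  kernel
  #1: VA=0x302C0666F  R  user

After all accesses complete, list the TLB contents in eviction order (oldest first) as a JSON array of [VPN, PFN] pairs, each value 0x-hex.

Per-access translation:
#0 VA=0x681A18451 (r,kernel):
  L0: frame=0x27 idx=26 entry=0x2B007 [P=1 RW=1 US=1 PS=0]
  L1: frame=0x2B idx=13 entry=0x2D007 [P=1 RW=1 US=1 PS=0]
  L2: frame=0x2D idx=24 entry=0x30007 [P=1 RW=1 US=1 PS=0]
  ⇒ phys 0x30451  [3 reads]
#1 VA=0x302C0666F (r,user):
  L0: frame=0x27 idx=12 entry=0x33007 [P=1 RW=1 US=1 PS=0]
  L1: frame=0x33 idx=22 entry=0x37007 [P=1 RW=1 US=1 PS=0]
  L2: frame=0x37 idx=6 entry=0x38007 [P=1 RW=1 US=1 PS=0]
  ⇒ phys 0x3866F  [3 reads]

TLB: [["0x681A18", "0x30"], ["0x302C06", "0x38"]]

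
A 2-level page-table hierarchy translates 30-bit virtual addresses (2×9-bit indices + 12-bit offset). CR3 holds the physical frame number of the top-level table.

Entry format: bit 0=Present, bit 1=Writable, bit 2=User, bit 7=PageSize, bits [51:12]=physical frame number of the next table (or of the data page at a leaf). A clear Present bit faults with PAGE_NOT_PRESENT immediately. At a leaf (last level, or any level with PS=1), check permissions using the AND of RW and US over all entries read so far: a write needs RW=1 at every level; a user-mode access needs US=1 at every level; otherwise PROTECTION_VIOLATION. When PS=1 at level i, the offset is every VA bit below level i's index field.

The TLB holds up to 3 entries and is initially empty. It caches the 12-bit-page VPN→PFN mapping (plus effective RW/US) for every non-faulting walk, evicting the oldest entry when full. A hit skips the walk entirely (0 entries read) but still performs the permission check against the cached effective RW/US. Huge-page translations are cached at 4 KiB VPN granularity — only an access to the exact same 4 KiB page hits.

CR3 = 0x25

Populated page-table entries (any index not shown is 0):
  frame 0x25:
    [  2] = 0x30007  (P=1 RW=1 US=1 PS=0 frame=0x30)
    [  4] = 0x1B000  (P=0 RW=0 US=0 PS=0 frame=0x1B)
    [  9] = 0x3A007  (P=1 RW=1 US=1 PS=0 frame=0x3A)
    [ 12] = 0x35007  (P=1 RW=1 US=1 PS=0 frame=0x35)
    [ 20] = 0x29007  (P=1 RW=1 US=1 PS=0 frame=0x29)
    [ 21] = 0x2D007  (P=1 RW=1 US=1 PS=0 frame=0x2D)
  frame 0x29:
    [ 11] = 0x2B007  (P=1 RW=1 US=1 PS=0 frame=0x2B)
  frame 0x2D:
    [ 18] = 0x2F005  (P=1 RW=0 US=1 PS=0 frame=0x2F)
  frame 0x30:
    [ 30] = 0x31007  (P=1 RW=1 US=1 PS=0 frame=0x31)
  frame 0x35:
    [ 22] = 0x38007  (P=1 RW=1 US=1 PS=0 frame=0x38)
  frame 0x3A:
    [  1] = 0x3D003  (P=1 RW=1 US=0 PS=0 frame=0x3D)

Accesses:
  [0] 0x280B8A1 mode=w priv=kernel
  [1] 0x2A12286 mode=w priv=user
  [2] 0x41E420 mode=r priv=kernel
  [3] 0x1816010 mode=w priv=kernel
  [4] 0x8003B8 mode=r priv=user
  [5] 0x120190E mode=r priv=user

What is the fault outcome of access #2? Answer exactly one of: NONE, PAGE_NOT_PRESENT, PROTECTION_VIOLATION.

Walk each access:
#0 VA=0x280B8A1 (w,kernel):
  L0 @0x25[20] → 0x29007  P=1,RW=1,US=1,PS=0
  L1 @0x29[11] → 0x2B007  P=1,RW=1,US=1,PS=0
  ⇒ phys 0x2B8A1  [2 reads]
#1 VA=0x2A12286 (w,user):
  L0 @0x25[21] → 0x2D007  P=1,RW=1,US=1,PS=0
  L1 @0x2D[18] → 0x2F005  P=1,RW=0,US=1,PS=0
  → PROTECTION_VIOLATION  (2 entries read)
#2 VA=0x41E420 (r,kernel):
  L0 @0x25[2] → 0x30007  P=1,RW=1,US=1,PS=0
  L1 @0x30[30] → 0x31007  P=1,RW=1,US=1,PS=0
  ⇒ phys 0x31420  [2 reads]
#3 VA=0x1816010 (w,kernel):
  L0 @0x25[12] → 0x35007  P=1,RW=1,US=1,PS=0
  L1 @0x35[22] → 0x38007  P=1,RW=1,US=1,PS=0
  ⇒ phys 0x38010  [2 reads]
#4 VA=0x8003B8 (r,user):
  L0 @0x25[4] → 0x1B000  P=0,RW=0,US=0,PS=0
  → PAGE_NOT_PRESENT  (1 entries read)
#5 VA=0x120190E (r,user):
  L0 @0x25[9] → 0x3A007  P=1,RW=1,US=1,PS=0
  L1 @0x3A[1] → 0x3D003  P=1,RW=1,US=0,PS=0
  → PROTECTION_VIOLATION  (2 entries read)

Access #2 fault: NONE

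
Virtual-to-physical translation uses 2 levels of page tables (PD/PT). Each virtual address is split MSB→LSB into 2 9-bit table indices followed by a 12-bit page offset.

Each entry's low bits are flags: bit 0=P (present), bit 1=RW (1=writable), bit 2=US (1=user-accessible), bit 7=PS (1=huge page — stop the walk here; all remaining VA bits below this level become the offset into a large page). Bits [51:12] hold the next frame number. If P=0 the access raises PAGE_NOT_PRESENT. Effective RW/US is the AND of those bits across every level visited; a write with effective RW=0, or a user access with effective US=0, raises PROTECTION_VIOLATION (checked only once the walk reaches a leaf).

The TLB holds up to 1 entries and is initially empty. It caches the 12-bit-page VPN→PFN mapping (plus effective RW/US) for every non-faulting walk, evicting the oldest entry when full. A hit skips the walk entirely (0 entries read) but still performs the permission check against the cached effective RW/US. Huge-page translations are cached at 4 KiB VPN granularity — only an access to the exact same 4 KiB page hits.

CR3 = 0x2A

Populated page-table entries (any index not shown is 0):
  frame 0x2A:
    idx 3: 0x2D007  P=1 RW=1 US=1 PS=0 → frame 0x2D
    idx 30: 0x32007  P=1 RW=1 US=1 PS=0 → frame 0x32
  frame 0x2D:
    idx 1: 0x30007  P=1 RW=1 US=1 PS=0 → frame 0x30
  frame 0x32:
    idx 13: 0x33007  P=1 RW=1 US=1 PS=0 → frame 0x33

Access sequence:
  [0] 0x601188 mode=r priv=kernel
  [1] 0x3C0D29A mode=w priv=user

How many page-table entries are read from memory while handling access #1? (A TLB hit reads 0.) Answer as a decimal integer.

Walk each access:
#0 VA=0x601188 (r,kernel):
  L0: frame=0x2A idx=3 entry=0x2D007 [P=1 RW=1 US=1 PS=0]
  L1: frame=0x2D idx=1 entry=0x30007 [P=1 RW=1 US=1 PS=0]
  ✓ 0x30188  — 2 lookups
#1 VA=0x3C0D29A (w,user):
  L0: frame=0x2A idx=30 entry=0x32007 [P=1 RW=1 US=1 PS=0]
  L1: frame=0x32 idx=13 entry=0x33007 [P=1 RW=1 US=1 PS=0]
  ✓ 0x3329A  — 2 lookups

Entries read for #1: 2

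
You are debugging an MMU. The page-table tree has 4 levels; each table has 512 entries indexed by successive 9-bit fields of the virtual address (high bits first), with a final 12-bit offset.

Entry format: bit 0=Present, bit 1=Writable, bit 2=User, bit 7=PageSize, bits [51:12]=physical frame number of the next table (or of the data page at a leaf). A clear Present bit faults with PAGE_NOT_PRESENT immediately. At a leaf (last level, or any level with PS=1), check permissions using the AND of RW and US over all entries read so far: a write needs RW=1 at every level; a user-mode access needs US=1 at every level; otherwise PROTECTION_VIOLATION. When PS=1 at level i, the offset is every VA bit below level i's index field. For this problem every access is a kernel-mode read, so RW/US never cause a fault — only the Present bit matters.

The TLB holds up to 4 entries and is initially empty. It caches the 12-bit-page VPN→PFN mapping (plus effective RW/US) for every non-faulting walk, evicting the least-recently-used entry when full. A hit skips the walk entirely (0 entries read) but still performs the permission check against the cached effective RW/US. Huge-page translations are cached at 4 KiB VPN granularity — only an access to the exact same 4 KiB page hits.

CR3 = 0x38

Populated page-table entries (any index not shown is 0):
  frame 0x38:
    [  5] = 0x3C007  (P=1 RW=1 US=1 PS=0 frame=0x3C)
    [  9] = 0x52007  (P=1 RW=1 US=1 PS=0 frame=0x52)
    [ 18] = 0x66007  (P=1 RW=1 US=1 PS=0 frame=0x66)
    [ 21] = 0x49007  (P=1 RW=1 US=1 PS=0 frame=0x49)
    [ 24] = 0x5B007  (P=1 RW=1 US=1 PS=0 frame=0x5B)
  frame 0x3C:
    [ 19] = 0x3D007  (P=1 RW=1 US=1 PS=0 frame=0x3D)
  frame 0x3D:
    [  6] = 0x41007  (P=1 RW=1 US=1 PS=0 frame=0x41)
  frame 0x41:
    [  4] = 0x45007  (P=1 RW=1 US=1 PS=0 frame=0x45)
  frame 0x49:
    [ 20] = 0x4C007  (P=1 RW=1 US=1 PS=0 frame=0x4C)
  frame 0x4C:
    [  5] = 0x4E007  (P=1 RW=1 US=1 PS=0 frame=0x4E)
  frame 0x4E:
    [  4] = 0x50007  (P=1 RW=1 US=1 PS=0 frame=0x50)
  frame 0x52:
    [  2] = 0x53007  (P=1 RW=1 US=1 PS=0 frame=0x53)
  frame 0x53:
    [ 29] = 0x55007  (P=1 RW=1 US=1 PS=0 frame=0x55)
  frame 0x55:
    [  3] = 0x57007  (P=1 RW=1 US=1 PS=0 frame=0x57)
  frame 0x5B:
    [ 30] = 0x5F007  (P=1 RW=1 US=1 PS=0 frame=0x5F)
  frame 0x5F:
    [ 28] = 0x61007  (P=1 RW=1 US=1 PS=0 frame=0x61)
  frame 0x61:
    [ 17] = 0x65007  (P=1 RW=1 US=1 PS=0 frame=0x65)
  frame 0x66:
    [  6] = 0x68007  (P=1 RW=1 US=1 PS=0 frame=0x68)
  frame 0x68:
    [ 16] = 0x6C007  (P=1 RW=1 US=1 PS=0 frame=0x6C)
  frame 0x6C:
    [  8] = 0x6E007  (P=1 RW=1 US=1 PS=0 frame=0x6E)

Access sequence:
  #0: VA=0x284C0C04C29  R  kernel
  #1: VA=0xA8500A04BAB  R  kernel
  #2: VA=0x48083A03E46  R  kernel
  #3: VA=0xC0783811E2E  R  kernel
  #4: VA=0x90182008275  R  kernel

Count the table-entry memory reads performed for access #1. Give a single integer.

Walk each access:
#0 VA=0x284C0C04C29 (r,kernel):
  [0] read 0x38 idx=5: raw=0x3C007 flags P=1 W=1 U=1 S=0
  [1] read 0x3C idx=19: raw=0x3D007 flags P=1 W=1 U=1 S=0
  [2] read 0x3D idx=6: raw=0x41007 flags P=1 W=1 U=1 S=0
  [3] read 0x41 idx=4: raw=0x45007 flags P=1 W=1 U=1 S=0
  ✓ 0x45C29  — 4 lookups
#1 VA=0xA8500A04BAB (r,kernel):
  [0] read 0x38 idx=21: raw=0x49007 flags P=1 W=1 U=1 S=0
  [1] read 0x49 idx=20: raw=0x4C007 flags P=1 W=1 U=1 S=0
  [2] read 0x4C idx=5: raw=0x4E007 flags P=1 W=1 U=1 S=0
  [3] read 0x4E idx=4: raw=0x50007 flags P=1 W=1 U=1 S=0
  ✓ 0x50BAB  — 4 lookups
#2 VA=0x48083A03E46 (r,kernel):
  [0] read 0x38 idx=9: raw=0x52007 flags P=1 W=1 U=1 S=0
  [1] read 0x52 idx=2: raw=0x53007 flags P=1 W=1 U=1 S=0
  [2] read 0x53 idx=29: raw=0x55007 flags P=1 W=1 U=1 S=0
  [3] read 0x55 idx=3: raw=0x57007 flags P=1 W=1 U=1 S=0
  ✓ 0x57E46  — 4 lookups
#3 VA=0xC0783811E2E (r,kernel):
  [0] read 0x38 idx=24: raw=0x5B007 flags P=1 W=1 U=1 S=0
  [1] read 0x5B idx=30: raw=0x5F007 flags P=1 W=1 U=1 S=0
  [2] read 0x5F idx=28: raw=0x61007 flags P=1 W=1 U=1 S=0
  [3] read 0x61 idx=17: raw=0x65007 flags P=1 W=1 U=1 S=0
  ✓ 0x65E2E  — 4 lookups
#4 VA=0x90182008275 (r,kernel):
  [0] read 0x38 idx=18: raw=0x66007 flags P=1 W=1 U=1 S=0
  [1] read 0x66 idx=6: raw=0x68007 flags P=1 W=1 U=1 S=0
  [2] read 0x68 idx=16: raw=0x6C007 flags P=1 W=1 U=1 S=0
  [3] read 0x6C idx=8: raw=0x6E007 flags P=1 W=1 U=1 S=0
  ✓ 0x6E275  — 4 lookups

Entries read for #1: 4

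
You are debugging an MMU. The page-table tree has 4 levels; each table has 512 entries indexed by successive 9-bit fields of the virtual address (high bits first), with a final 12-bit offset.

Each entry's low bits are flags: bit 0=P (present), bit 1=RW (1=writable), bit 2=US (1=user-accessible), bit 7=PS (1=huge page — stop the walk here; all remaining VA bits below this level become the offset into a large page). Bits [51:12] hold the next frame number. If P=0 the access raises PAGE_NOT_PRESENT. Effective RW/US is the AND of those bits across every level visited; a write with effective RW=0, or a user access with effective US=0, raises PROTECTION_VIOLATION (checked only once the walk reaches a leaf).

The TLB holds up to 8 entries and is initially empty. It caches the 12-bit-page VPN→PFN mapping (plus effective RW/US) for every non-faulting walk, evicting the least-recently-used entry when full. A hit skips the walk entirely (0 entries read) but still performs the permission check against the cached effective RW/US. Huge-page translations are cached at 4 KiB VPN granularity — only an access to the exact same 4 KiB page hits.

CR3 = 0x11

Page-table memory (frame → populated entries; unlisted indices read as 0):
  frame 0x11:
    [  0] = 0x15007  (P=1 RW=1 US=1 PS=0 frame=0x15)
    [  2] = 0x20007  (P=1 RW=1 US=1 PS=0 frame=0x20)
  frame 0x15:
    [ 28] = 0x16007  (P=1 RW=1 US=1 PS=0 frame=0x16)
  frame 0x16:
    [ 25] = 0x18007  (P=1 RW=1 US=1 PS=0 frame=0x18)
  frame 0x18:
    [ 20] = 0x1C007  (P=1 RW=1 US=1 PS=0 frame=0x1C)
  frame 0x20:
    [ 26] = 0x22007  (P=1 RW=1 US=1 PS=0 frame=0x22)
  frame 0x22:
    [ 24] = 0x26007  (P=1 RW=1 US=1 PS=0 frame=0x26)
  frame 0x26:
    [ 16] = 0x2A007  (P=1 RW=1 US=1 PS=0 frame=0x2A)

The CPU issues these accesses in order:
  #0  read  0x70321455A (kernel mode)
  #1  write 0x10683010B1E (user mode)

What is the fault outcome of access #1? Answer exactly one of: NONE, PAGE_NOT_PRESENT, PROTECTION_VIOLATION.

Walk each access:
#0 VA=0x70321455A (r,kernel):
  [0] read 0x11 idx=0: raw=0x15007 flags P=1 W=1 U=1 S=0
  [1] read 0x15 idx=28: raw=0x16007 flags P=1 W=1 U=1 S=0
  [2] read 0x16 idx=25: raw=0x18007 flags P=1 W=1 U=1 S=0
  [3] read 0x18 idx=20: raw=0x1C007 flags P=1 W=1 U=1 S=0
  → PA=0x1C55A  (4 entries read)
#1 VA=0x10683010B1E (w,user):
  [0] read 0x11 idx=2: raw=0x20007 flags P=1 W=1 U=1 S=0
  [1] read 0x20 idx=26: raw=0x22007 flags P=1 W=1 U=1 S=0
  [2] read 0x22 idx=24: raw=0x26007 flags P=1 W=1 U=1 S=0
  [3] read 0x26 idx=16: raw=0x2A007 flags P=1 W=1 U=1 S=0
  → PA=0x2AB1E  (4 entries read)

Access #1 fault: NONE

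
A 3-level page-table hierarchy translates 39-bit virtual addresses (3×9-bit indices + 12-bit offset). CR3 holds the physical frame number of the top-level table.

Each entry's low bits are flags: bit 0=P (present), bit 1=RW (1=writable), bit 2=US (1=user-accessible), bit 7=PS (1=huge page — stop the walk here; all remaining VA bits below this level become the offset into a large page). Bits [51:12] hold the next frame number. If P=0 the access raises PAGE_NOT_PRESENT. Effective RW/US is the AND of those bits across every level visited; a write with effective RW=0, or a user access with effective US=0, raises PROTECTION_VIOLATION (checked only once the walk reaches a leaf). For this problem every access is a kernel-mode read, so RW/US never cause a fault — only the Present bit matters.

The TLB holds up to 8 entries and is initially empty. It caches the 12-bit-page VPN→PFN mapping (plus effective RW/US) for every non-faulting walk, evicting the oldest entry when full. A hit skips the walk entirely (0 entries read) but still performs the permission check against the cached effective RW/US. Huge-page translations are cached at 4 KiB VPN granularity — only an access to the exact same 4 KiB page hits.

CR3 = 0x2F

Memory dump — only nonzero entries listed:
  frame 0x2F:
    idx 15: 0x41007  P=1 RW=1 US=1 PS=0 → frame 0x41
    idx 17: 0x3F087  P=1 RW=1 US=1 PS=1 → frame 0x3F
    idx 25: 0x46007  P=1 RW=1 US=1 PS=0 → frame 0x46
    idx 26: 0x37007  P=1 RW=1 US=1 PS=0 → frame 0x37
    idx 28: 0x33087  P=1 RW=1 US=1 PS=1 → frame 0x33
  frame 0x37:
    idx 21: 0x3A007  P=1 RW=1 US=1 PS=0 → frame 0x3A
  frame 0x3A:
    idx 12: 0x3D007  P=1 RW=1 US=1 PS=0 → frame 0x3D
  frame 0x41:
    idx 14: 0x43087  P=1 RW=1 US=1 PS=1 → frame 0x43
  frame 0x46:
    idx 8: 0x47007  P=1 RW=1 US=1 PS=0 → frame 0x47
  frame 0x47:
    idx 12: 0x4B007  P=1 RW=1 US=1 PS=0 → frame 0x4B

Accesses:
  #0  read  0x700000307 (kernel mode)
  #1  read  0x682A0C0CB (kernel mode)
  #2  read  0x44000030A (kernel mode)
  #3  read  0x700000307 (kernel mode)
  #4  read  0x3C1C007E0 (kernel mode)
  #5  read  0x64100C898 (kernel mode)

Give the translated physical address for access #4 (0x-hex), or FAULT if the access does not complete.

Trace:
#0 VA=0x700000307 (r,kernel):
  L0 @0x2F[28] → 0x33087  P=1,RW=1,US=1,PS=1
  ✓ 0x33307 (huge @L0)  — 1 lookups
#1 VA=0x682A0C0CB (r,kernel):
  L0 @0x2F[26] → 0x37007  P=1,RW=1,US=1,PS=0
  L1 @0x37[21] → 0x3A007  P=1,RW=1,US=1,PS=0
  L2 @0x3A[12] → 0x3D007  P=1,RW=1,US=1,PS=0
  ✓ 0x3D0CB  — 3 lookups
#2 VA=0x44000030A (r,kernel):
  L0 @0x2F[17] → 0x3F087  P=1,RW=1,US=1,PS=1
  ✓ 0x3F30A (huge @L0)  — 1 lookups
#3 VA=0x700000307 (r,kernel):
  TLB hit vpn=0x700000 → PA=0x33307
#4 VA=0x3C1C007E0 (r,kernel):
  L0 @0x2F[15] → 0x41007  P=1,RW=1,US=1,PS=0
  L1 @0x41[14] → 0x43087  P=1,RW=1,US=1,PS=1
  ✓ 0x437E0 (huge @L1)  — 2 lookups
#5 VA=0x64100C898 (r,kernel):
  L0 @0x2F[25] → 0x46007  P=1,RW=1,US=1,PS=0
  L1 @0x46[8] → 0x47007  P=1,RW=1,US=1,PS=0
  L2 @0x47[12] → 0x4B007  P=1,RW=1,US=1,PS=0
  ✓ 0x4B898  — 3 lookups

Access #4 PA: 0x437E0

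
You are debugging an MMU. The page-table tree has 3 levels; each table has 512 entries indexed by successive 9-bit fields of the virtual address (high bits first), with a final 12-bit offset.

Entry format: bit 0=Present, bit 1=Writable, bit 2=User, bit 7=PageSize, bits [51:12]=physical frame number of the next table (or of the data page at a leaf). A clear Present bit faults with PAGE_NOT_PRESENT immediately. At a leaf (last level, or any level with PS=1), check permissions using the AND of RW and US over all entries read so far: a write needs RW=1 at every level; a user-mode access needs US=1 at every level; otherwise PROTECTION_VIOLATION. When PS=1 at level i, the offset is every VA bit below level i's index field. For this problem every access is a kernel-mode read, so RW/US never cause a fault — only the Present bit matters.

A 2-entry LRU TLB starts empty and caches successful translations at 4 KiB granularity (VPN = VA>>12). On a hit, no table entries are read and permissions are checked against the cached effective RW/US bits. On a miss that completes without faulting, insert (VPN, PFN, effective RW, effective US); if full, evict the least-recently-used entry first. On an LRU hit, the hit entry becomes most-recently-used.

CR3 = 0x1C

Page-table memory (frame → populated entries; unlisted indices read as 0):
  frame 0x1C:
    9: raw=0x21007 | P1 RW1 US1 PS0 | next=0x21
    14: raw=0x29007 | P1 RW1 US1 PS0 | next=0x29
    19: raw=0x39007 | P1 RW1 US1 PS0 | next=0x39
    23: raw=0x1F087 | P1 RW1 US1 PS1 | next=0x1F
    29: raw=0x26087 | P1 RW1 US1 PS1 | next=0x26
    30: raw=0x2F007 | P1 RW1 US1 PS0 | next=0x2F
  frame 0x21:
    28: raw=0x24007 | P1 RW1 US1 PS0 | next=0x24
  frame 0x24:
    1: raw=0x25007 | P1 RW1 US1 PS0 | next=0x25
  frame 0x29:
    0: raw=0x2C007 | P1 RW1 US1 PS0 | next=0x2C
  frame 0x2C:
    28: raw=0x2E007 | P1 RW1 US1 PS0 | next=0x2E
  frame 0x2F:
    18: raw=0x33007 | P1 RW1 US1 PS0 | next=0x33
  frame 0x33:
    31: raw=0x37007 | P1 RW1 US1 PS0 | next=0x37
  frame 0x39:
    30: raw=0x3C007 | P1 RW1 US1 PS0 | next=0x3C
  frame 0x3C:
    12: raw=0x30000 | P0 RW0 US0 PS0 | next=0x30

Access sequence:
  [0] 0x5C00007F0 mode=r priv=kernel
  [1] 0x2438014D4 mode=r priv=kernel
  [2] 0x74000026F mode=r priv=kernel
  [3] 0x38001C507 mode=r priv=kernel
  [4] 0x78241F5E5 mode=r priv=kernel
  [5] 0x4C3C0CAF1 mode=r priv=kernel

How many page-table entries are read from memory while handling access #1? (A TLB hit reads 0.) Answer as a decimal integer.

Walk each access:
#0 VA=0x5C00007F0 (r,kernel):
  L0 @0x1C[23] → 0x1F087  P=1,RW=1,US=1,PS=1
  ⇒ phys 0x1F7F0 (huge @L0)  [1 reads]
#1 VA=0x2438014D4 (r,kernel):
  L0 @0x1C[9] → 0x21007  P=1,RW=1,US=1,PS=0
  L1 @0x21[28] → 0x24007  P=1,RW=1,US=1,PS=0
  L2 @0x24[1] → 0x25007  P=1,RW=1,US=1,PS=0
  ⇒ phys 0x254D4  [3 reads]
#2 VA=0x74000026F (r,kernel):
  L0 @0x1C[29] → 0x26087  P=1,RW=1,US=1,PS=1
  ⇒ phys 0x2626F (huge @L0)  [1 reads]
#3 VA=0x38001C507 (r,kernel):
  L0 @0x1C[14] → 0x29007  P=1,RW=1,US=1,PS=0
  L1 @0x29[0] → 0x2C007  P=1,RW=1,US=1,PS=0
  L2 @0x2C[28] → 0x2E007  P=1,RW=1,US=1,PS=0
  ⇒ phys 0x2E507  [3 reads]
#4 VA=0x78241F5E5 (r,kernel):
  L0 @0x1C[30] → 0x2F007  P=1,RW=1,US=1,PS=0
  L1 @0x2F[18] → 0x33007  P=1,RW=1,US=1,PS=0
  L2 @0x33[31] → 0x37007  P=1,RW=1,US=1,PS=0
  ⇒ phys 0x375E5  [3 reads]
#5 VA=0x4C3C0CAF1 (r,kernel):
  L0 @0x1C[19] → 0x39007  P=1,RW=1,US=1,PS=0
  L1 @0x39[30] → 0x3C007  P=1,RW=1,US=1,PS=0
  L2 @0x3C[12] → 0x30000  P=0,RW=0,US=0,PS=0
  ⇒ fault: PAGE_NOT_PRESENT  — 3 lookups

Entries read for #1: 3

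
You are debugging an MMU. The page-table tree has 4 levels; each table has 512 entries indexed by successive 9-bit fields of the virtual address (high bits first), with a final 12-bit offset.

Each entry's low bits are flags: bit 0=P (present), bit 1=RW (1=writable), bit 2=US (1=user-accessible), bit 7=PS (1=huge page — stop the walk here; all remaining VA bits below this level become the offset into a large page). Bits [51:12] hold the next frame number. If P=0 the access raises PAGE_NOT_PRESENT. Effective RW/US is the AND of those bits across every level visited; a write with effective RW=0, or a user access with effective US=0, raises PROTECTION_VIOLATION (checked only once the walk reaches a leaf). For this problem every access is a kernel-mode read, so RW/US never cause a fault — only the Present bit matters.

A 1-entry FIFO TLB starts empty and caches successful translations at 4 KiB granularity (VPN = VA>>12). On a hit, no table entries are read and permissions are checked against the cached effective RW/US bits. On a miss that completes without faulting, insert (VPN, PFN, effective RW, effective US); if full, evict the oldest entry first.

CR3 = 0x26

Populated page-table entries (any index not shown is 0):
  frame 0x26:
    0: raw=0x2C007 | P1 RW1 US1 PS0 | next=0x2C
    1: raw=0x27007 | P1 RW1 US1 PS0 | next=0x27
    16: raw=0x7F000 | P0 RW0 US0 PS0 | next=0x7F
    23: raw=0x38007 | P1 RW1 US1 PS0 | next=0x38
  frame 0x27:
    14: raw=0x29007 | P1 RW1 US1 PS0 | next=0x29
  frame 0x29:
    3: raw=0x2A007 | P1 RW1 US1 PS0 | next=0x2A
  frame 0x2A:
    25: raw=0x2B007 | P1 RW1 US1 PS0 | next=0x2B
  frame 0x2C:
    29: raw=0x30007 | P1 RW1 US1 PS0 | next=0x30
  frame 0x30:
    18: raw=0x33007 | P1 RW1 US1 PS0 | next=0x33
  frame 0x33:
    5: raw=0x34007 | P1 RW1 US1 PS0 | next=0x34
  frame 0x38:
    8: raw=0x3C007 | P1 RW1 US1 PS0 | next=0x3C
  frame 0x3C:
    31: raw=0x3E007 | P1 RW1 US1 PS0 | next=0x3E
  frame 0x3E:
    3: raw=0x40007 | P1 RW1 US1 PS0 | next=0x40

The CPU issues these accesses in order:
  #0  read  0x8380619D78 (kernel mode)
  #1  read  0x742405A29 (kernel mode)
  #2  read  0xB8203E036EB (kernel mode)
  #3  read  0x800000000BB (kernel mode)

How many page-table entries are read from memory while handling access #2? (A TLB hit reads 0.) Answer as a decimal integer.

Walk each access:
#0 VA=0x8380619D78 (r,kernel):
  L0 @0x26[1] → 0x27007  P=1,RW=1,US=1,PS=0
  L1 @0x27[14] → 0x29007  P=1,RW=1,US=1,PS=0
  L2 @0x29[3] → 0x2A007  P=1,RW=1,US=1,PS=0
  L3 @0x2A[25] → 0x2B007  P=1,RW=1,US=1,PS=0
  ✓ 0x2BD78  — 4 lookups
#1 VA=0x742405A29 (r,kernel):
  L0 @0x26[0] → 0x2C007  P=1,RW=1,US=1,PS=0
  L1 @0x2C[29] → 0x30007  P=1,RW=1,US=1,PS=0
  L2 @0x30[18] → 0x33007  P=1,RW=1,US=1,PS=0
  L3 @0x33[5] → 0x34007  P=1,RW=1,US=1,PS=0
  ✓ 0x34A29  — 4 lookups
#2 VA=0xB8203E036EB (r,kernel):
  L0 @0x26[23] → 0x38007  P=1,RW=1,US=1,PS=0
  L1 @0x38[8] → 0x3C007  P=1,RW=1,US=1,PS=0
  L2 @0x3C[31] → 0x3E007  P=1,RW=1,US=1,PS=0
  L3 @0x3E[3] → 0x40007  P=1,RW=1,US=1,PS=0
  ✓ 0x406EB  — 4 lookups
#3 VA=0x800000000BB (r,kernel):
  L0 @0x26[16] → 0x7F000  P=0,RW=0,US=0,PS=0
  ⇒ fault: PAGE_NOT_PRESENT  — 1 lookups

Entries read for #2: 4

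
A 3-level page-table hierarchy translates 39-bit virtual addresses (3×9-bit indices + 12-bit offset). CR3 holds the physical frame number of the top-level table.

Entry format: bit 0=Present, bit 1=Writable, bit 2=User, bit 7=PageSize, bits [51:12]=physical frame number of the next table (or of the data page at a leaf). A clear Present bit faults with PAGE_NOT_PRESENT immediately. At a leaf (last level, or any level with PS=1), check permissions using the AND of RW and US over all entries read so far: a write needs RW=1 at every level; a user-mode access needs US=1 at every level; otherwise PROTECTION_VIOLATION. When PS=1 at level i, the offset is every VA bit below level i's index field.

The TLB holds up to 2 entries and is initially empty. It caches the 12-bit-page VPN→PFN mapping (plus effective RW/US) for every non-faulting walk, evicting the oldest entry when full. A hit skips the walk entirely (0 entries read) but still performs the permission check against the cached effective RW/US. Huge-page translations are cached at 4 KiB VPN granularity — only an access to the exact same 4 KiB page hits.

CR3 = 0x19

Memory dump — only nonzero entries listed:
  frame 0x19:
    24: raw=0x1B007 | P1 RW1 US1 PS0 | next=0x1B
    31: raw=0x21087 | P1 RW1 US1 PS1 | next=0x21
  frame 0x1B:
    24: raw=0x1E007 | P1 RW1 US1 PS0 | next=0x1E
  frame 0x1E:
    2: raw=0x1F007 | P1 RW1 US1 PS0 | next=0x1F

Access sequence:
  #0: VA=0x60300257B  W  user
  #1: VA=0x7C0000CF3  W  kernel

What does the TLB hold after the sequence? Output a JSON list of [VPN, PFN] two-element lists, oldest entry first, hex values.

Walk each access:
#0 VA=0x60300257B (w,user):
  L0 @0x19[24] → 0x1B007  P=1,RW=1,US=1,PS=0
  L1 @0x1B[24] → 0x1E007  P=1,RW=1,US=1,PS=0
  L2 @0x1E[2] → 0x1F007  P=1,RW=1,US=1,PS=0
  → PA=0x1F57B  (3 entries read)
#1 VA=0x7C0000CF3 (w,kernel):
  L0 @0x19[31] → 0x21087  P=1,RW=1,US=1,PS=1
  → PA=0x21CF3 (huge @L0)  (1 entries read)

TLB: [["0x603002", "0x1F"], ["0x7C0000", "0x21"]]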